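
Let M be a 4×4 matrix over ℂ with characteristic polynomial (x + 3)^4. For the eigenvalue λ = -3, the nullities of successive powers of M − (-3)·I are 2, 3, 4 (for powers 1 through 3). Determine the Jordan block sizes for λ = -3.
Block sizes for λ = -3: [3, 1]

From the dimensions of kernels of powers, the number of Jordan blocks of size at least j is d_j − d_{j−1} where d_j = dim ker(N^j) (with d_0 = 0). Computing the differences gives [2, 1, 1].
The number of blocks of size exactly k is (#blocks of size ≥ k) − (#blocks of size ≥ k + 1), so the partition is: 1 block(s) of size 1, 1 block(s) of size 3.
In nonincreasing order the block sizes are [3, 1].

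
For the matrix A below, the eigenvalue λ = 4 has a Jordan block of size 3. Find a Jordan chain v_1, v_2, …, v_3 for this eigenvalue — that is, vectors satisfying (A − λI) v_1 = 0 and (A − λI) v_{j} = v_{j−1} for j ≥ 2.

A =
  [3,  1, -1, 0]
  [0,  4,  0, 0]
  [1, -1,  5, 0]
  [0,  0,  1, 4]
A Jordan chain for λ = 4 of length 3:
v_1 = (0, 0, 0, 1)ᵀ
v_2 = (-1, 0, 1, 0)ᵀ
v_3 = (1, 0, 0, 0)ᵀ

Let N = A − (4)·I. We want v_3 with N^3 v_3 = 0 but N^2 v_3 ≠ 0; then v_{j-1} := N · v_j for j = 3, …, 2.

Pick v_3 = (1, 0, 0, 0)ᵀ.
Then v_2 = N · v_3 = (-1, 0, 1, 0)ᵀ.
Then v_1 = N · v_2 = (0, 0, 0, 1)ᵀ.

Sanity check: (A − (4)·I) v_1 = (0, 0, 0, 0)ᵀ = 0. ✓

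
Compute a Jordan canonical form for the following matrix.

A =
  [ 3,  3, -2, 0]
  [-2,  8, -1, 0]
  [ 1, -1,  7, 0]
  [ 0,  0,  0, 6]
J_3(6) ⊕ J_1(6)

The characteristic polynomial is
  det(x·I − A) = x^4 - 24*x^3 + 216*x^2 - 864*x + 1296 = (x - 6)^4

Eigenvalues and multiplicities (the geometric multiplicity of λ is n − rank(A − λI), which equals the number of Jordan blocks for λ):
  λ = 6: algebraic multiplicity = 4, geometric multiplicity = 2

Determining the block sizes for each eigenvalue:
  λ = 6: with am = 4 and gm = 2, the partition is not yet determined (e.g. several partitions of 4 into 2 parts exist). Let N = A − (6)·I. Computing rank(N^1) = 2, rank(N^2) = 1, rank(N^3) = 0; the number of blocks of size ≥ j is rank(N^{j−1}) − rank(N^j), giving [2, 1, 1]. So we have 1 block(s) of size 3, 1 block(s) of size 1 → block sizes [3, 1]

Assembling the blocks gives a Jordan form
J =
  [6, 1, 0, 0]
  [0, 6, 1, 0]
  [0, 0, 6, 0]
  [0, 0, 0, 6]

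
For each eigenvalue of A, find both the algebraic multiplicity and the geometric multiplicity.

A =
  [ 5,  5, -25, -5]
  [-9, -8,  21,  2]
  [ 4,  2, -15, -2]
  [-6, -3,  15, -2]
λ = -5: alg = 4, geom = 2

Step 1 — factor the characteristic polynomial to read off the algebraic multiplicities:
  χ_A(x) = (x + 5)^4

Step 2 — compute geometric multiplicities via the rank-nullity identity g(λ) = n − rank(A − λI):
  rank(A − (-5)·I) = 2, so dim ker(A − (-5)·I) = n − 2 = 2

Summary:
  λ = -5: algebraic multiplicity = 4, geometric multiplicity = 2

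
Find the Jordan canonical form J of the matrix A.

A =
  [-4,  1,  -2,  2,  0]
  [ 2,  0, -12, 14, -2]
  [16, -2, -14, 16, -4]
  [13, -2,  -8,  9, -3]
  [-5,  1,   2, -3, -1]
J_2(-2) ⊕ J_2(-2) ⊕ J_1(-2)

The characteristic polynomial is
  det(x·I − A) = x^5 + 10*x^4 + 40*x^3 + 80*x^2 + 80*x + 32 = (x + 2)^5

Eigenvalues and multiplicities (the geometric multiplicity of λ is n − rank(A − λI), which equals the number of Jordan blocks for λ):
  λ = -2: algebraic multiplicity = 5, geometric multiplicity = 3

Determining the block sizes for each eigenvalue:
  λ = -2: with am = 5 and gm = 3, the partition is not yet determined (e.g. several partitions of 5 into 3 parts exist). Let N = A − (-2)·I. Computing rank(N^1) = 2, rank(N^2) = 0; the number of blocks of size ≥ j is rank(N^{j−1}) − rank(N^j), giving [3, 2]. So we have 2 block(s) of size 2, 1 block(s) of size 1 → block sizes [2, 2, 1]

Assembling the blocks gives a Jordan form
J =
  [-2,  1,  0,  0,  0]
  [ 0, -2,  0,  0,  0]
  [ 0,  0, -2,  1,  0]
  [ 0,  0,  0, -2,  0]
  [ 0,  0,  0,  0, -2]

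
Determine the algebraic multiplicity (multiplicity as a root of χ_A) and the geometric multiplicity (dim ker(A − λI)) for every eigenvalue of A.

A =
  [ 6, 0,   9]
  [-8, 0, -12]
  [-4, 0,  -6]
λ = 0: alg = 3, geom = 2

Step 1 — factor the characteristic polynomial to read off the algebraic multiplicities:
  χ_A(x) = x^3

Step 2 — compute geometric multiplicities via the rank-nullity identity g(λ) = n − rank(A − λI):
  rank(A − (0)·I) = 1, so dim ker(A − (0)·I) = n − 1 = 2

Summary:
  λ = 0: algebraic multiplicity = 3, geometric multiplicity = 2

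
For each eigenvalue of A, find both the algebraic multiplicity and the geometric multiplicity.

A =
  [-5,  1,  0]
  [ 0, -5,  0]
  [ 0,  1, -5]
λ = -5: alg = 3, geom = 2

Step 1 — factor the characteristic polynomial to read off the algebraic multiplicities:
  χ_A(x) = (x + 5)^3

Step 2 — compute geometric multiplicities via the rank-nullity identity g(λ) = n − rank(A − λI):
  rank(A − (-5)·I) = 1, so dim ker(A − (-5)·I) = n − 1 = 2

Summary:
  λ = -5: algebraic multiplicity = 3, geometric multiplicity = 2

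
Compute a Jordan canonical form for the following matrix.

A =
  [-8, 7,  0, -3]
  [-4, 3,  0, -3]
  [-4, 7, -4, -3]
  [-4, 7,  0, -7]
J_2(-4) ⊕ J_1(-4) ⊕ J_1(-4)

The characteristic polynomial is
  det(x·I − A) = x^4 + 16*x^3 + 96*x^2 + 256*x + 256 = (x + 4)^4

Eigenvalues and multiplicities (the geometric multiplicity of λ is n − rank(A − λI), which equals the number of Jordan blocks for λ):
  λ = -4: algebraic multiplicity = 4, geometric multiplicity = 3

Determining the block sizes for each eigenvalue:
  λ = -4: 3 blocks summing to 4 forces exactly one block of size 2 and the rest size 1 → block sizes [2, 1, 1]

Assembling the blocks gives a Jordan form
J =
  [-4,  1,  0,  0]
  [ 0, -4,  0,  0]
  [ 0,  0, -4,  0]
  [ 0,  0,  0, -4]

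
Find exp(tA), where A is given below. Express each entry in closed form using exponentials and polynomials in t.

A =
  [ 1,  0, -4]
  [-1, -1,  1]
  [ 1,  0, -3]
e^{tA} =
  [2*t*exp(-t) + exp(-t), 0, -4*t*exp(-t)]
  [-t^2*exp(-t)/2 - t*exp(-t), exp(-t), t^2*exp(-t) + t*exp(-t)]
  [t*exp(-t), 0, -2*t*exp(-t) + exp(-t)]

Strategy: write A = P · J · P⁻¹ where J is a Jordan canonical form, so e^{tA} = P · e^{tJ} · P⁻¹, and e^{tJ} can be computed block-by-block.

A has Jordan form
J =
  [-1,  1,  0]
  [ 0, -1,  1]
  [ 0,  0, -1]
(up to reordering of blocks).

Per-block formulas:
  For a 3×3 Jordan block J_3(-1): exp(t · J_3(-1)) = e^(-1t)·(I + t·N + (t^2/2)·N^2), where N is the 3×3 nilpotent shift.

After assembling e^{tJ} and conjugating by P, we get:

e^{tA} =
  [2*t*exp(-t) + exp(-t), 0, -4*t*exp(-t)]
  [-t^2*exp(-t)/2 - t*exp(-t), exp(-t), t^2*exp(-t) + t*exp(-t)]
  [t*exp(-t), 0, -2*t*exp(-t) + exp(-t)]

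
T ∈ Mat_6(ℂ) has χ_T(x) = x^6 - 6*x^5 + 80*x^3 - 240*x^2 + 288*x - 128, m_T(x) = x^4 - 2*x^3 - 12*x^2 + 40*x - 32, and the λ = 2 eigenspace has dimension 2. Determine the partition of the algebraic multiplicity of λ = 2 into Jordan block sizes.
Block sizes for λ = 2: [3, 2]

Step 1 — from the characteristic polynomial, algebraic multiplicity of λ = 2 is 5. From dim ker(T − (2)·I) = 2, there are exactly 2 Jordan blocks for λ = 2.
Step 2 — from the minimal polynomial, the factor (x − 2)^3 tells us the largest block for λ = 2 has size 3.
Step 3 — with total size 5, 2 blocks, and largest block 3, the block sizes (in nonincreasing order) are [3, 2].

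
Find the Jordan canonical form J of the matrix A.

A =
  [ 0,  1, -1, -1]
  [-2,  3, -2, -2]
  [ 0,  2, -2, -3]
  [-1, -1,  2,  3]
J_3(1) ⊕ J_1(1)

The characteristic polynomial is
  det(x·I − A) = x^4 - 4*x^3 + 6*x^2 - 4*x + 1 = (x - 1)^4

Eigenvalues and multiplicities (the geometric multiplicity of λ is n − rank(A − λI), which equals the number of Jordan blocks for λ):
  λ = 1: algebraic multiplicity = 4, geometric multiplicity = 2

Determining the block sizes for each eigenvalue:
  λ = 1: with am = 4 and gm = 2, the partition is not yet determined (e.g. several partitions of 4 into 2 parts exist). Let N = A − (1)·I. Computing rank(N^1) = 2, rank(N^2) = 1, rank(N^3) = 0; the number of blocks of size ≥ j is rank(N^{j−1}) − rank(N^j), giving [2, 1, 1]. So we have 1 block(s) of size 3, 1 block(s) of size 1 → block sizes [3, 1]

Assembling the blocks gives a Jordan form
J =
  [1, 1, 0, 0]
  [0, 1, 1, 0]
  [0, 0, 1, 0]
  [0, 0, 0, 1]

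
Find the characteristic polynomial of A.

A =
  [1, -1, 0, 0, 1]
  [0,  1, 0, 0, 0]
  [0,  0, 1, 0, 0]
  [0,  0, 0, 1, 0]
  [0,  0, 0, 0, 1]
x^5 - 5*x^4 + 10*x^3 - 10*x^2 + 5*x - 1

Expanding det(x·I − A) (e.g. by cofactor expansion or by noting that A is similar to its Jordan form J, which has the same characteristic polynomial as A) gives
  χ_A(x) = x^5 - 5*x^4 + 10*x^3 - 10*x^2 + 5*x - 1
which factors as (x - 1)^5. The eigenvalues (with algebraic multiplicities) are λ = 1 with multiplicity 5.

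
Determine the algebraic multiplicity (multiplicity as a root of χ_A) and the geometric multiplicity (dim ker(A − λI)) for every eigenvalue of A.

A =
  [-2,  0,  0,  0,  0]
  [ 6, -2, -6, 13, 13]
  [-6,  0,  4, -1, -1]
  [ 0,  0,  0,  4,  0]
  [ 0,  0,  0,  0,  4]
λ = -2: alg = 2, geom = 2; λ = 4: alg = 3, geom = 2

Step 1 — factor the characteristic polynomial to read off the algebraic multiplicities:
  χ_A(x) = (x - 4)^3*(x + 2)^2

Step 2 — compute geometric multiplicities via the rank-nullity identity g(λ) = n − rank(A − λI):
  rank(A − (-2)·I) = 3, so dim ker(A − (-2)·I) = n − 3 = 2
  rank(A − (4)·I) = 3, so dim ker(A − (4)·I) = n − 3 = 2

Summary:
  λ = -2: algebraic multiplicity = 2, geometric multiplicity = 2
  λ = 4: algebraic multiplicity = 3, geometric multiplicity = 2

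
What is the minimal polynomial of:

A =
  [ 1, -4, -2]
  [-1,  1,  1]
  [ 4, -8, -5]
x^2 + 2*x + 1

The characteristic polynomial is χ_A(x) = (x + 1)^3, so the eigenvalues are known. The minimal polynomial is
  m_A(x) = Π_λ (x − λ)^{k_λ}
where k_λ is the size of the *largest* Jordan block for λ (equivalently, the smallest k with (A − λI)^k v = 0 for every generalised eigenvector v of λ).

  λ = -1: largest Jordan block has size 2, contributing (x + 1)^2

So m_A(x) = (x + 1)^2 = x^2 + 2*x + 1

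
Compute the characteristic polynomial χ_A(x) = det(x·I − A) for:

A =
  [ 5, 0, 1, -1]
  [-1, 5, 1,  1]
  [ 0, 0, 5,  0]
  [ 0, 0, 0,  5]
x^4 - 20*x^3 + 150*x^2 - 500*x + 625

Expanding det(x·I − A) (e.g. by cofactor expansion or by noting that A is similar to its Jordan form J, which has the same characteristic polynomial as A) gives
  χ_A(x) = x^4 - 20*x^3 + 150*x^2 - 500*x + 625
which factors as (x - 5)^4. The eigenvalues (with algebraic multiplicities) are λ = 5 with multiplicity 4.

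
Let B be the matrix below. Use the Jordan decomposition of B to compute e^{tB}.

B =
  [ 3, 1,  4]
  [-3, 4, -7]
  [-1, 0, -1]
e^{tB} =
  [-3*t^2*exp(2*t) + t*exp(2*t) + exp(2*t), 3*t^2*exp(2*t)/2 + t*exp(2*t), -15*t^2*exp(2*t)/2 + 4*t*exp(2*t)]
  [-t^2*exp(2*t) - 3*t*exp(2*t), t^2*exp(2*t)/2 + 2*t*exp(2*t) + exp(2*t), -5*t^2*exp(2*t)/2 - 7*t*exp(2*t)]
  [t^2*exp(2*t) - t*exp(2*t), -t^2*exp(2*t)/2, 5*t^2*exp(2*t)/2 - 3*t*exp(2*t) + exp(2*t)]

Strategy: write B = P · J · P⁻¹ where J is a Jordan canonical form, so e^{tB} = P · e^{tJ} · P⁻¹, and e^{tJ} can be computed block-by-block.

B has Jordan form
J =
  [2, 1, 0]
  [0, 2, 1]
  [0, 0, 2]
(up to reordering of blocks).

Per-block formulas:
  For a 3×3 Jordan block J_3(2): exp(t · J_3(2)) = e^(2t)·(I + t·N + (t^2/2)·N^2), where N is the 3×3 nilpotent shift.

After assembling e^{tJ} and conjugating by P, we get:

e^{tB} =
  [-3*t^2*exp(2*t) + t*exp(2*t) + exp(2*t), 3*t^2*exp(2*t)/2 + t*exp(2*t), -15*t^2*exp(2*t)/2 + 4*t*exp(2*t)]
  [-t^2*exp(2*t) - 3*t*exp(2*t), t^2*exp(2*t)/2 + 2*t*exp(2*t) + exp(2*t), -5*t^2*exp(2*t)/2 - 7*t*exp(2*t)]
  [t^2*exp(2*t) - t*exp(2*t), -t^2*exp(2*t)/2, 5*t^2*exp(2*t)/2 - 3*t*exp(2*t) + exp(2*t)]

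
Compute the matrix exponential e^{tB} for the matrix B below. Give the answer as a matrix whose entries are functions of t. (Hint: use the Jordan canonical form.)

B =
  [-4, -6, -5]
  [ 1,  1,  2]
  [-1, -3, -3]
e^{tB} =
  [3*t^2*exp(-2*t)/2 - 2*t*exp(-2*t) + exp(-2*t), 9*t^2*exp(-2*t)/2 - 6*t*exp(-2*t), 3*t^2*exp(-2*t)/2 - 5*t*exp(-2*t)]
  [-t^2*exp(-2*t)/2 + t*exp(-2*t), -3*t^2*exp(-2*t)/2 + 3*t*exp(-2*t) + exp(-2*t), -t^2*exp(-2*t)/2 + 2*t*exp(-2*t)]
  [-t*exp(-2*t), -3*t*exp(-2*t), -t*exp(-2*t) + exp(-2*t)]

Strategy: write B = P · J · P⁻¹ where J is a Jordan canonical form, so e^{tB} = P · e^{tJ} · P⁻¹, and e^{tJ} can be computed block-by-block.

B has Jordan form
J =
  [-2,  1,  0]
  [ 0, -2,  1]
  [ 0,  0, -2]
(up to reordering of blocks).

Per-block formulas:
  For a 3×3 Jordan block J_3(-2): exp(t · J_3(-2)) = e^(-2t)·(I + t·N + (t^2/2)·N^2), where N is the 3×3 nilpotent shift.

After assembling e^{tJ} and conjugating by P, we get:

e^{tB} =
  [3*t^2*exp(-2*t)/2 - 2*t*exp(-2*t) + exp(-2*t), 9*t^2*exp(-2*t)/2 - 6*t*exp(-2*t), 3*t^2*exp(-2*t)/2 - 5*t*exp(-2*t)]
  [-t^2*exp(-2*t)/2 + t*exp(-2*t), -3*t^2*exp(-2*t)/2 + 3*t*exp(-2*t) + exp(-2*t), -t^2*exp(-2*t)/2 + 2*t*exp(-2*t)]
  [-t*exp(-2*t), -3*t*exp(-2*t), -t*exp(-2*t) + exp(-2*t)]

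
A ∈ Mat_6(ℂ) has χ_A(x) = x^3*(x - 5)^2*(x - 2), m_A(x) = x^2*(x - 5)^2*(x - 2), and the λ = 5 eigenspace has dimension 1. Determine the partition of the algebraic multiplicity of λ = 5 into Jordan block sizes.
Block sizes for λ = 5: [2]

Step 1 — from the characteristic polynomial, algebraic multiplicity of λ = 5 is 2. From dim ker(A − (5)·I) = 1, there are exactly 1 Jordan blocks for λ = 5.
Step 2 — from the minimal polynomial, the factor (x − 5)^2 tells us the largest block for λ = 5 has size 2.
Step 3 — with total size 2, 1 blocks, and largest block 2, the block sizes (in nonincreasing order) are [2].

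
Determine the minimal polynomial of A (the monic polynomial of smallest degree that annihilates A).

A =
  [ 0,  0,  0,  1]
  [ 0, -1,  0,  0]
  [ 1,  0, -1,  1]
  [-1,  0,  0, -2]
x^2 + 2*x + 1

The characteristic polynomial is χ_A(x) = (x + 1)^4, so the eigenvalues are known. The minimal polynomial is
  m_A(x) = Π_λ (x − λ)^{k_λ}
where k_λ is the size of the *largest* Jordan block for λ (equivalently, the smallest k with (A − λI)^k v = 0 for every generalised eigenvector v of λ).

  λ = -1: largest Jordan block has size 2, contributing (x + 1)^2

So m_A(x) = (x + 1)^2 = x^2 + 2*x + 1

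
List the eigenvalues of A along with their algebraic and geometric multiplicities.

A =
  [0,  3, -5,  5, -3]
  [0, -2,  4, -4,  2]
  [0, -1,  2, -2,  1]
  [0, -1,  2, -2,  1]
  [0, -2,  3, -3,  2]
λ = 0: alg = 5, geom = 3

Step 1 — factor the characteristic polynomial to read off the algebraic multiplicities:
  χ_A(x) = x^5

Step 2 — compute geometric multiplicities via the rank-nullity identity g(λ) = n − rank(A − λI):
  rank(A − (0)·I) = 2, so dim ker(A − (0)·I) = n − 2 = 3

Summary:
  λ = 0: algebraic multiplicity = 5, geometric multiplicity = 3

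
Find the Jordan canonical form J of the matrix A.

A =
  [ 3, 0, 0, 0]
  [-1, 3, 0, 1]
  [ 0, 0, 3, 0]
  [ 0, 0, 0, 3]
J_2(3) ⊕ J_1(3) ⊕ J_1(3)

The characteristic polynomial is
  det(x·I − A) = x^4 - 12*x^3 + 54*x^2 - 108*x + 81 = (x - 3)^4

Eigenvalues and multiplicities (the geometric multiplicity of λ is n − rank(A − λI), which equals the number of Jordan blocks for λ):
  λ = 3: algebraic multiplicity = 4, geometric multiplicity = 3

Determining the block sizes for each eigenvalue:
  λ = 3: 3 blocks summing to 4 forces exactly one block of size 2 and the rest size 1 → block sizes [2, 1, 1]

Assembling the blocks gives a Jordan form
J =
  [3, 1, 0, 0]
  [0, 3, 0, 0]
  [0, 0, 3, 0]
  [0, 0, 0, 3]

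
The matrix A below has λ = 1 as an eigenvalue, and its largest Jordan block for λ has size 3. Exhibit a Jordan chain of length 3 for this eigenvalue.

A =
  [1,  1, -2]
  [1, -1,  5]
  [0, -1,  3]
A Jordan chain for λ = 1 of length 3:
v_1 = (1, -2, -1)ᵀ
v_2 = (0, 1, 0)ᵀ
v_3 = (1, 0, 0)ᵀ

Let N = A − (1)·I. We want v_3 with N^3 v_3 = 0 but N^2 v_3 ≠ 0; then v_{j-1} := N · v_j for j = 3, …, 2.

Pick v_3 = (1, 0, 0)ᵀ.
Then v_2 = N · v_3 = (0, 1, 0)ᵀ.
Then v_1 = N · v_2 = (1, -2, -1)ᵀ.

Sanity check: (A − (1)·I) v_1 = (0, 0, 0)ᵀ = 0. ✓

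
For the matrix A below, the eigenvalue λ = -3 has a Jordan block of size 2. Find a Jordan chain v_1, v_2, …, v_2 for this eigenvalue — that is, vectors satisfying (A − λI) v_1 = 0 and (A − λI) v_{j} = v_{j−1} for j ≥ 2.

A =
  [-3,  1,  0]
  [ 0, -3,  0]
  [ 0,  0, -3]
A Jordan chain for λ = -3 of length 2:
v_1 = (1, 0, 0)ᵀ
v_2 = (0, 1, 0)ᵀ

Let N = A − (-3)·I. We want v_2 with N^2 v_2 = 0 but N^1 v_2 ≠ 0; then v_{j-1} := N · v_j for j = 2, …, 2.

Pick v_2 = (0, 1, 0)ᵀ.
Then v_1 = N · v_2 = (1, 0, 0)ᵀ.

Sanity check: (A − (-3)·I) v_1 = (0, 0, 0)ᵀ = 0. ✓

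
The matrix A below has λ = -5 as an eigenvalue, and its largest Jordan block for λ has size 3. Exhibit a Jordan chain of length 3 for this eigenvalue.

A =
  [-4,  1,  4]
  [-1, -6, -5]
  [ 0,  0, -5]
A Jordan chain for λ = -5 of length 3:
v_1 = (-1, 1, 0)ᵀ
v_2 = (4, -5, 0)ᵀ
v_3 = (0, 0, 1)ᵀ

Let N = A − (-5)·I. We want v_3 with N^3 v_3 = 0 but N^2 v_3 ≠ 0; then v_{j-1} := N · v_j for j = 3, …, 2.

Pick v_3 = (0, 0, 1)ᵀ.
Then v_2 = N · v_3 = (4, -5, 0)ᵀ.
Then v_1 = N · v_2 = (-1, 1, 0)ᵀ.

Sanity check: (A − (-5)·I) v_1 = (0, 0, 0)ᵀ = 0. ✓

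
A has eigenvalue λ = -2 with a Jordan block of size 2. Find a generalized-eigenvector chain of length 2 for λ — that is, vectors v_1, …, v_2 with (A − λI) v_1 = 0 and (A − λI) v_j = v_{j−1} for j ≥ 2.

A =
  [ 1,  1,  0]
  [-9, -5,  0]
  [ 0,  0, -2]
A Jordan chain for λ = -2 of length 2:
v_1 = (3, -9, 0)ᵀ
v_2 = (1, 0, 0)ᵀ

Let N = A − (-2)·I. We want v_2 with N^2 v_2 = 0 but N^1 v_2 ≠ 0; then v_{j-1} := N · v_j for j = 2, …, 2.

Pick v_2 = (1, 0, 0)ᵀ.
Then v_1 = N · v_2 = (3, -9, 0)ᵀ.

Sanity check: (A − (-2)·I) v_1 = (0, 0, 0)ᵀ = 0. ✓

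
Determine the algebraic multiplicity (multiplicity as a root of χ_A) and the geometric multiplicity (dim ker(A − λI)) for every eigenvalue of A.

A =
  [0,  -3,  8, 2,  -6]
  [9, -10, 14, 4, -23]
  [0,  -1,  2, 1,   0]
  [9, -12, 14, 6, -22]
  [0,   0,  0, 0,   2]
λ = -3: alg = 2, geom = 1; λ = 2: alg = 3, geom = 1

Step 1 — factor the characteristic polynomial to read off the algebraic multiplicities:
  χ_A(x) = (x - 2)^3*(x + 3)^2

Step 2 — compute geometric multiplicities via the rank-nullity identity g(λ) = n − rank(A − λI):
  rank(A − (-3)·I) = 4, so dim ker(A − (-3)·I) = n − 4 = 1
  rank(A − (2)·I) = 4, so dim ker(A − (2)·I) = n − 4 = 1

Summary:
  λ = -3: algebraic multiplicity = 2, geometric multiplicity = 1
  λ = 2: algebraic multiplicity = 3, geometric multiplicity = 1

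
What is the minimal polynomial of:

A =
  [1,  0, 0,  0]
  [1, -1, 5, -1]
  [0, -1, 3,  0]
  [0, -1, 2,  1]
x^3 - 3*x^2 + 3*x - 1

The characteristic polynomial is χ_A(x) = (x - 1)^4, so the eigenvalues are known. The minimal polynomial is
  m_A(x) = Π_λ (x − λ)^{k_λ}
where k_λ is the size of the *largest* Jordan block for λ (equivalently, the smallest k with (A − λI)^k v = 0 for every generalised eigenvector v of λ).

  λ = 1: largest Jordan block has size 3, contributing (x − 1)^3

So m_A(x) = (x - 1)^3 = x^3 - 3*x^2 + 3*x - 1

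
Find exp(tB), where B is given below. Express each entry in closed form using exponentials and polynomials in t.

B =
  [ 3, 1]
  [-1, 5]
e^{tB} =
  [-t*exp(4*t) + exp(4*t), t*exp(4*t)]
  [-t*exp(4*t), t*exp(4*t) + exp(4*t)]

Strategy: write B = P · J · P⁻¹ where J is a Jordan canonical form, so e^{tB} = P · e^{tJ} · P⁻¹, and e^{tJ} can be computed block-by-block.

B has Jordan form
J =
  [4, 1]
  [0, 4]
(up to reordering of blocks).

Per-block formulas:
  For a 2×2 Jordan block J_2(4): exp(t · J_2(4)) = e^(4t)·(I + t·N), where N is the 2×2 nilpotent shift.

After assembling e^{tJ} and conjugating by P, we get:

e^{tB} =
  [-t*exp(4*t) + exp(4*t), t*exp(4*t)]
  [-t*exp(4*t), t*exp(4*t) + exp(4*t)]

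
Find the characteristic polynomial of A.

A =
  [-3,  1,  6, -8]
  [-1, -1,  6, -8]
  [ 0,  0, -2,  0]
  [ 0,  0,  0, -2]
x^4 + 8*x^3 + 24*x^2 + 32*x + 16

Expanding det(x·I − A) (e.g. by cofactor expansion or by noting that A is similar to its Jordan form J, which has the same characteristic polynomial as A) gives
  χ_A(x) = x^4 + 8*x^3 + 24*x^2 + 32*x + 16
which factors as (x + 2)^4. The eigenvalues (with algebraic multiplicities) are λ = -2 with multiplicity 4.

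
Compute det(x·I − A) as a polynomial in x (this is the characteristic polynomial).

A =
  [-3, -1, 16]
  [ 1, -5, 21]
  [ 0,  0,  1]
x^3 + 7*x^2 + 8*x - 16

Expanding det(x·I − A) (e.g. by cofactor expansion or by noting that A is similar to its Jordan form J, which has the same characteristic polynomial as A) gives
  χ_A(x) = x^3 + 7*x^2 + 8*x - 16
which factors as (x - 1)*(x + 4)^2. The eigenvalues (with algebraic multiplicities) are λ = -4 with multiplicity 2, λ = 1 with multiplicity 1.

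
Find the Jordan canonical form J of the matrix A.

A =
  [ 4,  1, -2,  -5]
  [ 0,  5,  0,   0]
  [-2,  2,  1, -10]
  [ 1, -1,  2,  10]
J_2(5) ⊕ J_1(5) ⊕ J_1(5)

The characteristic polynomial is
  det(x·I − A) = x^4 - 20*x^3 + 150*x^2 - 500*x + 625 = (x - 5)^4

Eigenvalues and multiplicities (the geometric multiplicity of λ is n − rank(A − λI), which equals the number of Jordan blocks for λ):
  λ = 5: algebraic multiplicity = 4, geometric multiplicity = 3

Determining the block sizes for each eigenvalue:
  λ = 5: 3 blocks summing to 4 forces exactly one block of size 2 and the rest size 1 → block sizes [2, 1, 1]

Assembling the blocks gives a Jordan form
J =
  [5, 1, 0, 0]
  [0, 5, 0, 0]
  [0, 0, 5, 0]
  [0, 0, 0, 5]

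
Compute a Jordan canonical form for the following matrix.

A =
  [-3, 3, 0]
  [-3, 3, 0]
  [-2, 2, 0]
J_2(0) ⊕ J_1(0)

The characteristic polynomial is
  det(x·I − A) = x^3

Eigenvalues and multiplicities (the geometric multiplicity of λ is n − rank(A − λI), which equals the number of Jordan blocks for λ):
  λ = 0: algebraic multiplicity = 3, geometric multiplicity = 2

Determining the block sizes for each eigenvalue:
  λ = 0: 2 blocks summing to 3 forces exactly one block of size 2 and the rest size 1 → block sizes [2, 1]

Assembling the blocks gives a Jordan form
J =
  [0, 1, 0]
  [0, 0, 0]
  [0, 0, 0]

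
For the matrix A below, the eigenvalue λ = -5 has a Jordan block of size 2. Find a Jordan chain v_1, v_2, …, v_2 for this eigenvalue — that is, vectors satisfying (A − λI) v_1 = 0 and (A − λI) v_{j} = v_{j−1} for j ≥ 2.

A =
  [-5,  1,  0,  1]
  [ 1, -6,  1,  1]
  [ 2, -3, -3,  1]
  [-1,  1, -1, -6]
A Jordan chain for λ = -5 of length 2:
v_1 = (0, 1, 2, -1)ᵀ
v_2 = (1, 0, 0, 0)ᵀ

Let N = A − (-5)·I. We want v_2 with N^2 v_2 = 0 but N^1 v_2 ≠ 0; then v_{j-1} := N · v_j for j = 2, …, 2.

Pick v_2 = (1, 0, 0, 0)ᵀ.
Then v_1 = N · v_2 = (0, 1, 2, -1)ᵀ.

Sanity check: (A − (-5)·I) v_1 = (0, 0, 0, 0)ᵀ = 0. ✓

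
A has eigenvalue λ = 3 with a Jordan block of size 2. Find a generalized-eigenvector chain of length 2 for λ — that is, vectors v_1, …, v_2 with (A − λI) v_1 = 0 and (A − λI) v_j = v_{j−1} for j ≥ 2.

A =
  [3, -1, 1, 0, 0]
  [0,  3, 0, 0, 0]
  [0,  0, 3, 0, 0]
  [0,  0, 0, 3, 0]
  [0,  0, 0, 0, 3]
A Jordan chain for λ = 3 of length 2:
v_1 = (-1, 0, 0, 0, 0)ᵀ
v_2 = (0, 1, 0, 0, 0)ᵀ

Let N = A − (3)·I. We want v_2 with N^2 v_2 = 0 but N^1 v_2 ≠ 0; then v_{j-1} := N · v_j for j = 2, …, 2.

Pick v_2 = (0, 1, 0, 0, 0)ᵀ.
Then v_1 = N · v_2 = (-1, 0, 0, 0, 0)ᵀ.

Sanity check: (A − (3)·I) v_1 = (0, 0, 0, 0, 0)ᵀ = 0. ✓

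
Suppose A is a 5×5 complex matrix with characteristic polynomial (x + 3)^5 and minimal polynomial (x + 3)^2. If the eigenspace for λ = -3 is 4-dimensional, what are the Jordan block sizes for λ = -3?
Block sizes for λ = -3: [2, 1, 1, 1]

Step 1 — from the characteristic polynomial, algebraic multiplicity of λ = -3 is 5. From dim ker(A − (-3)·I) = 4, there are exactly 4 Jordan blocks for λ = -3.
Step 2 — from the minimal polynomial, the factor (x + 3)^2 tells us the largest block for λ = -3 has size 2.
Step 3 — with total size 5, 4 blocks, and largest block 2, the block sizes (in nonincreasing order) are [2, 1, 1, 1].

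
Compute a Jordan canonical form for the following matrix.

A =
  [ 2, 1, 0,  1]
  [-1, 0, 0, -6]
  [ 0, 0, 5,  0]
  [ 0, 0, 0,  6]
J_2(1) ⊕ J_1(5) ⊕ J_1(6)

The characteristic polynomial is
  det(x·I − A) = x^4 - 13*x^3 + 53*x^2 - 71*x + 30 = (x - 6)*(x - 5)*(x - 1)^2

Eigenvalues and multiplicities (the geometric multiplicity of λ is n − rank(A − λI), which equals the number of Jordan blocks for λ):
  λ = 1: algebraic multiplicity = 2, geometric multiplicity = 1
  λ = 5: algebraic multiplicity = 1, geometric multiplicity = 1
  λ = 6: algebraic multiplicity = 1, geometric multiplicity = 1

Determining the block sizes for each eigenvalue:
  λ = 1: one block (gm = 1), so the single block has size am = 2 → block sizes [2]
  λ = 5: one block (gm = 1), so the single block has size am = 1 → block sizes [1]
  λ = 6: one block (gm = 1), so the single block has size am = 1 → block sizes [1]

Assembling the blocks gives a Jordan form
J =
  [1, 1, 0, 0]
  [0, 1, 0, 0]
  [0, 0, 5, 0]
  [0, 0, 0, 6]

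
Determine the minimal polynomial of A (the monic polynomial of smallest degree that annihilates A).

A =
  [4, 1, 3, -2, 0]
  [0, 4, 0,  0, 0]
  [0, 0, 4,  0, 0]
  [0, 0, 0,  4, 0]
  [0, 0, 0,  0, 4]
x^2 - 8*x + 16

The characteristic polynomial is χ_A(x) = (x - 4)^5, so the eigenvalues are known. The minimal polynomial is
  m_A(x) = Π_λ (x − λ)^{k_λ}
where k_λ is the size of the *largest* Jordan block for λ (equivalently, the smallest k with (A − λI)^k v = 0 for every generalised eigenvector v of λ).

  λ = 4: largest Jordan block has size 2, contributing (x − 4)^2

So m_A(x) = (x - 4)^2 = x^2 - 8*x + 16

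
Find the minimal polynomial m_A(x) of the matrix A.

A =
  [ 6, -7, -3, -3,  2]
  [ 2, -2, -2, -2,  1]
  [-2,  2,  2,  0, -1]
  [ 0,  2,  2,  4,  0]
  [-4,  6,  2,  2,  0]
x^2 - 4*x + 4

The characteristic polynomial is χ_A(x) = (x - 2)^5, so the eigenvalues are known. The minimal polynomial is
  m_A(x) = Π_λ (x − λ)^{k_λ}
where k_λ is the size of the *largest* Jordan block for λ (equivalently, the smallest k with (A − λI)^k v = 0 for every generalised eigenvector v of λ).

  λ = 2: largest Jordan block has size 2, contributing (x − 2)^2

So m_A(x) = (x - 2)^2 = x^2 - 4*x + 4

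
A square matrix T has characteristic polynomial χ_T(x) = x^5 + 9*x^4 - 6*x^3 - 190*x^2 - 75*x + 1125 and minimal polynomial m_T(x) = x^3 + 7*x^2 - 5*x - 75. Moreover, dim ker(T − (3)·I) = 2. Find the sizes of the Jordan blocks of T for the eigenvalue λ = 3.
Block sizes for λ = 3: [1, 1]

Step 1 — from the characteristic polynomial, algebraic multiplicity of λ = 3 is 2. From dim ker(T − (3)·I) = 2, there are exactly 2 Jordan blocks for λ = 3.
Step 2 — from the minimal polynomial, the factor (x − 3) tells us the largest block for λ = 3 has size 1.
Step 3 — with total size 2, 2 blocks, and largest block 1, the block sizes (in nonincreasing order) are [1, 1].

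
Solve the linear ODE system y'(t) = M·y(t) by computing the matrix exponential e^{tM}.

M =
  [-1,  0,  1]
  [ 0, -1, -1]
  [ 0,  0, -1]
e^{tM} =
  [exp(-t), 0, t*exp(-t)]
  [0, exp(-t), -t*exp(-t)]
  [0, 0, exp(-t)]

Strategy: write M = P · J · P⁻¹ where J is a Jordan canonical form, so e^{tM} = P · e^{tJ} · P⁻¹, and e^{tJ} can be computed block-by-block.

M has Jordan form
J =
  [-1,  1,  0]
  [ 0, -1,  0]
  [ 0,  0, -1]
(up to reordering of blocks).

Per-block formulas:
  For a 1×1 block at λ = -1: exp(t · [-1]) = [e^(-1t)].
  For a 2×2 Jordan block J_2(-1): exp(t · J_2(-1)) = e^(-1t)·(I + t·N), where N is the 2×2 nilpotent shift.

After assembling e^{tJ} and conjugating by P, we get:

e^{tM} =
  [exp(-t), 0, t*exp(-t)]
  [0, exp(-t), -t*exp(-t)]
  [0, 0, exp(-t)]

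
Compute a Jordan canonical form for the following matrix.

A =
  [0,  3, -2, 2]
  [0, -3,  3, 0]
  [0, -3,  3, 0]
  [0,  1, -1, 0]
J_3(0) ⊕ J_1(0)

The characteristic polynomial is
  det(x·I − A) = x^4

Eigenvalues and multiplicities (the geometric multiplicity of λ is n − rank(A − λI), which equals the number of Jordan blocks for λ):
  λ = 0: algebraic multiplicity = 4, geometric multiplicity = 2

Determining the block sizes for each eigenvalue:
  λ = 0: with am = 4 and gm = 2, the partition is not yet determined (e.g. several partitions of 4 into 2 parts exist). Let N = A − (0)·I. Computing rank(N^1) = 2, rank(N^2) = 1, rank(N^3) = 0; the number of blocks of size ≥ j is rank(N^{j−1}) − rank(N^j), giving [2, 1, 1]. So we have 1 block(s) of size 3, 1 block(s) of size 1 → block sizes [3, 1]

Assembling the blocks gives a Jordan form
J =
  [0, 1, 0, 0]
  [0, 0, 1, 0]
  [0, 0, 0, 0]
  [0, 0, 0, 0]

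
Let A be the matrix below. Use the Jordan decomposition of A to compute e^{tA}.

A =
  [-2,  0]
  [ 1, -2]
e^{tA} =
  [exp(-2*t), 0]
  [t*exp(-2*t), exp(-2*t)]

Strategy: write A = P · J · P⁻¹ where J is a Jordan canonical form, so e^{tA} = P · e^{tJ} · P⁻¹, and e^{tJ} can be computed block-by-block.

A has Jordan form
J =
  [-2,  1]
  [ 0, -2]
(up to reordering of blocks).

Per-block formulas:
  For a 2×2 Jordan block J_2(-2): exp(t · J_2(-2)) = e^(-2t)·(I + t·N), where N is the 2×2 nilpotent shift.

After assembling e^{tJ} and conjugating by P, we get:

e^{tA} =
  [exp(-2*t), 0]
  [t*exp(-2*t), exp(-2*t)]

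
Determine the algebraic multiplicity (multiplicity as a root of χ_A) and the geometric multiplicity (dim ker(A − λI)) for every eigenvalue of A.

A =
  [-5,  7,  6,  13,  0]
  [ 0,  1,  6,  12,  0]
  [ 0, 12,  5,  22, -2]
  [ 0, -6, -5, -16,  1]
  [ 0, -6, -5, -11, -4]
λ = -5: alg = 4, geom = 2; λ = 1: alg = 1, geom = 1

Step 1 — factor the characteristic polynomial to read off the algebraic multiplicities:
  χ_A(x) = (x - 1)*(x + 5)^4

Step 2 — compute geometric multiplicities via the rank-nullity identity g(λ) = n − rank(A − λI):
  rank(A − (-5)·I) = 3, so dim ker(A − (-5)·I) = n − 3 = 2
  rank(A − (1)·I) = 4, so dim ker(A − (1)·I) = n − 4 = 1

Summary:
  λ = -5: algebraic multiplicity = 4, geometric multiplicity = 2
  λ = 1: algebraic multiplicity = 1, geometric multiplicity = 1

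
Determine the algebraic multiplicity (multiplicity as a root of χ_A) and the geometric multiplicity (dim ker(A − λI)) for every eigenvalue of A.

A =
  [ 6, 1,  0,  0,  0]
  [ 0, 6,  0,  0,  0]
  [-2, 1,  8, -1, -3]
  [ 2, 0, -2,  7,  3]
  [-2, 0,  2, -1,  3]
λ = 6: alg = 5, geom = 3

Step 1 — factor the characteristic polynomial to read off the algebraic multiplicities:
  χ_A(x) = (x - 6)^5

Step 2 — compute geometric multiplicities via the rank-nullity identity g(λ) = n − rank(A − λI):
  rank(A − (6)·I) = 2, so dim ker(A − (6)·I) = n − 2 = 3

Summary:
  λ = 6: algebraic multiplicity = 5, geometric multiplicity = 3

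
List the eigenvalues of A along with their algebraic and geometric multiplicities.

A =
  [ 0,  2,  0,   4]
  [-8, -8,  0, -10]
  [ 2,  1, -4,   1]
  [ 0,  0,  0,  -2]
λ = -4: alg = 3, geom = 2; λ = -2: alg = 1, geom = 1

Step 1 — factor the characteristic polynomial to read off the algebraic multiplicities:
  χ_A(x) = (x + 2)*(x + 4)^3

Step 2 — compute geometric multiplicities via the rank-nullity identity g(λ) = n − rank(A − λI):
  rank(A − (-4)·I) = 2, so dim ker(A − (-4)·I) = n − 2 = 2
  rank(A − (-2)·I) = 3, so dim ker(A − (-2)·I) = n − 3 = 1

Summary:
  λ = -4: algebraic multiplicity = 3, geometric multiplicity = 2
  λ = -2: algebraic multiplicity = 1, geometric multiplicity = 1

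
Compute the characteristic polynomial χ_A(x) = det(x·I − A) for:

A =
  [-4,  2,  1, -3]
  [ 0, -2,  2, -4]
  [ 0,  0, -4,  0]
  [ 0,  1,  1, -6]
x^4 + 16*x^3 + 96*x^2 + 256*x + 256

Expanding det(x·I − A) (e.g. by cofactor expansion or by noting that A is similar to its Jordan form J, which has the same characteristic polynomial as A) gives
  χ_A(x) = x^4 + 16*x^3 + 96*x^2 + 256*x + 256
which factors as (x + 4)^4. The eigenvalues (with algebraic multiplicities) are λ = -4 with multiplicity 4.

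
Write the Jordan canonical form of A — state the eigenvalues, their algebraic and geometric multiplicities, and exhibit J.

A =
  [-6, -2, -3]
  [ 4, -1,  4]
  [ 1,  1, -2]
J_3(-3)

The characteristic polynomial is
  det(x·I − A) = x^3 + 9*x^2 + 27*x + 27 = (x + 3)^3

Eigenvalues and multiplicities (the geometric multiplicity of λ is n − rank(A − λI), which equals the number of Jordan blocks for λ):
  λ = -3: algebraic multiplicity = 3, geometric multiplicity = 1

Determining the block sizes for each eigenvalue:
  λ = -3: one block (gm = 1), so the single block has size am = 3 → block sizes [3]

Assembling the blocks gives a Jordan form
J =
  [-3,  1,  0]
  [ 0, -3,  1]
  [ 0,  0, -3]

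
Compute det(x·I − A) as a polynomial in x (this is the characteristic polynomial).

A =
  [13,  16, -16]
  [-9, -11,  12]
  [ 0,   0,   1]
x^3 - 3*x^2 + 3*x - 1

Expanding det(x·I − A) (e.g. by cofactor expansion or by noting that A is similar to its Jordan form J, which has the same characteristic polynomial as A) gives
  χ_A(x) = x^3 - 3*x^2 + 3*x - 1
which factors as (x - 1)^3. The eigenvalues (with algebraic multiplicities) are λ = 1 with multiplicity 3.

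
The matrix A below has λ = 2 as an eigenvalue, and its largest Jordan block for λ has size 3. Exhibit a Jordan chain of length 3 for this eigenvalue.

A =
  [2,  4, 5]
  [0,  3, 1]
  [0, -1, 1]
A Jordan chain for λ = 2 of length 3:
v_1 = (-1, 0, 0)ᵀ
v_2 = (4, 1, -1)ᵀ
v_3 = (0, 1, 0)ᵀ

Let N = A − (2)·I. We want v_3 with N^3 v_3 = 0 but N^2 v_3 ≠ 0; then v_{j-1} := N · v_j for j = 3, …, 2.

Pick v_3 = (0, 1, 0)ᵀ.
Then v_2 = N · v_3 = (4, 1, -1)ᵀ.
Then v_1 = N · v_2 = (-1, 0, 0)ᵀ.

Sanity check: (A − (2)·I) v_1 = (0, 0, 0)ᵀ = 0. ✓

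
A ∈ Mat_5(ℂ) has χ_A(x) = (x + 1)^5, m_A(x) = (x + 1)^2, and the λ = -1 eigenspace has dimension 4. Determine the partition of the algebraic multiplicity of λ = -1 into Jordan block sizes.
Block sizes for λ = -1: [2, 1, 1, 1]

Step 1 — from the characteristic polynomial, algebraic multiplicity of λ = -1 is 5. From dim ker(A − (-1)·I) = 4, there are exactly 4 Jordan blocks for λ = -1.
Step 2 — from the minimal polynomial, the factor (x + 1)^2 tells us the largest block for λ = -1 has size 2.
Step 3 — with total size 5, 4 blocks, and largest block 2, the block sizes (in nonincreasing order) are [2, 1, 1, 1].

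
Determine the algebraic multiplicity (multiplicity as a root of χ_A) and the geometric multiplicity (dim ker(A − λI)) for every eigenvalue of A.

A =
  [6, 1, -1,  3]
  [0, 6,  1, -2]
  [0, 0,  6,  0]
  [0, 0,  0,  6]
λ = 6: alg = 4, geom = 2

Step 1 — factor the characteristic polynomial to read off the algebraic multiplicities:
  χ_A(x) = (x - 6)^4

Step 2 — compute geometric multiplicities via the rank-nullity identity g(λ) = n − rank(A − λI):
  rank(A − (6)·I) = 2, so dim ker(A − (6)·I) = n − 2 = 2

Summary:
  λ = 6: algebraic multiplicity = 4, geometric multiplicity = 2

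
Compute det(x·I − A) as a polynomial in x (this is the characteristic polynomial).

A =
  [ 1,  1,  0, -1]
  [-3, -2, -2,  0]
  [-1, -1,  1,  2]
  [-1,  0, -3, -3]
x^4 + 3*x^3 + 3*x^2 + x

Expanding det(x·I − A) (e.g. by cofactor expansion or by noting that A is similar to its Jordan form J, which has the same characteristic polynomial as A) gives
  χ_A(x) = x^4 + 3*x^3 + 3*x^2 + x
which factors as x*(x + 1)^3. The eigenvalues (with algebraic multiplicities) are λ = -1 with multiplicity 3, λ = 0 with multiplicity 1.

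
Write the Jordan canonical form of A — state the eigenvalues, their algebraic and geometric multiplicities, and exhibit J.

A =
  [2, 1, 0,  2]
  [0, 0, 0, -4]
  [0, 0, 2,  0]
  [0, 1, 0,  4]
J_2(2) ⊕ J_1(2) ⊕ J_1(2)

The characteristic polynomial is
  det(x·I − A) = x^4 - 8*x^3 + 24*x^2 - 32*x + 16 = (x - 2)^4

Eigenvalues and multiplicities (the geometric multiplicity of λ is n − rank(A − λI), which equals the number of Jordan blocks for λ):
  λ = 2: algebraic multiplicity = 4, geometric multiplicity = 3

Determining the block sizes for each eigenvalue:
  λ = 2: 3 blocks summing to 4 forces exactly one block of size 2 and the rest size 1 → block sizes [2, 1, 1]

Assembling the blocks gives a Jordan form
J =
  [2, 1, 0, 0]
  [0, 2, 0, 0]
  [0, 0, 2, 0]
  [0, 0, 0, 2]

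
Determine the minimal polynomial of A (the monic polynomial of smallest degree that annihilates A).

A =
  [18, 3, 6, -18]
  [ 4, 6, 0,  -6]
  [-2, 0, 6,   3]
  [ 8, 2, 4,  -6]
x^2 - 12*x + 36

The characteristic polynomial is χ_A(x) = (x - 6)^4, so the eigenvalues are known. The minimal polynomial is
  m_A(x) = Π_λ (x − λ)^{k_λ}
where k_λ is the size of the *largest* Jordan block for λ (equivalently, the smallest k with (A − λI)^k v = 0 for every generalised eigenvector v of λ).

  λ = 6: largest Jordan block has size 2, contributing (x − 6)^2

So m_A(x) = (x - 6)^2 = x^2 - 12*x + 36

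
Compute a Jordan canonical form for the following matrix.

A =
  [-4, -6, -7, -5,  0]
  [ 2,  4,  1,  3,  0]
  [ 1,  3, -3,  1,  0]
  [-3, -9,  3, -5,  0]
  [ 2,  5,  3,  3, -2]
J_3(-2) ⊕ J_2(-2)

The characteristic polynomial is
  det(x·I − A) = x^5 + 10*x^4 + 40*x^3 + 80*x^2 + 80*x + 32 = (x + 2)^5

Eigenvalues and multiplicities (the geometric multiplicity of λ is n − rank(A − λI), which equals the number of Jordan blocks for λ):
  λ = -2: algebraic multiplicity = 5, geometric multiplicity = 2

Determining the block sizes for each eigenvalue:
  λ = -2: with am = 5 and gm = 2, the partition is not yet determined (e.g. several partitions of 5 into 2 parts exist). Let N = A − (-2)·I. Computing rank(N^1) = 3, rank(N^2) = 1, rank(N^3) = 0; the number of blocks of size ≥ j is rank(N^{j−1}) − rank(N^j), giving [2, 2, 1]. So we have 1 block(s) of size 3, 1 block(s) of size 2 → block sizes [3, 2]

Assembling the blocks gives a Jordan form
J =
  [-2,  1,  0,  0,  0]
  [ 0, -2,  1,  0,  0]
  [ 0,  0, -2,  0,  0]
  [ 0,  0,  0, -2,  1]
  [ 0,  0,  0,  0, -2]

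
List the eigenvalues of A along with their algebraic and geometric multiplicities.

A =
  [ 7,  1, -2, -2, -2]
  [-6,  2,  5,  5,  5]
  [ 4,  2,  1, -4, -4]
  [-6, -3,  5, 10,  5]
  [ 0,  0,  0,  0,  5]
λ = 5: alg = 5, geom = 3

Step 1 — factor the characteristic polynomial to read off the algebraic multiplicities:
  χ_A(x) = (x - 5)^5

Step 2 — compute geometric multiplicities via the rank-nullity identity g(λ) = n − rank(A − λI):
  rank(A − (5)·I) = 2, so dim ker(A − (5)·I) = n − 2 = 3

Summary:
  λ = 5: algebraic multiplicity = 5, geometric multiplicity = 3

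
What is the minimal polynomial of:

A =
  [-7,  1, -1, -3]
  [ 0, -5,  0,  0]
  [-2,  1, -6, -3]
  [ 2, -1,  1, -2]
x^2 + 10*x + 25

The characteristic polynomial is χ_A(x) = (x + 5)^4, so the eigenvalues are known. The minimal polynomial is
  m_A(x) = Π_λ (x − λ)^{k_λ}
where k_λ is the size of the *largest* Jordan block for λ (equivalently, the smallest k with (A − λI)^k v = 0 for every generalised eigenvector v of λ).

  λ = -5: largest Jordan block has size 2, contributing (x + 5)^2

So m_A(x) = (x + 5)^2 = x^2 + 10*x + 25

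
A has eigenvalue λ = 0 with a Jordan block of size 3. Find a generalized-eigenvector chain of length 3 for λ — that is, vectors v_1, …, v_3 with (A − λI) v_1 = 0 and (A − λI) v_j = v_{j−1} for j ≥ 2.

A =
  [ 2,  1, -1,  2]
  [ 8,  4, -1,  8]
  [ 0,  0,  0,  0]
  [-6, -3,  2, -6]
A Jordan chain for λ = 0 of length 3:
v_1 = (1, 4, 0, -3)ᵀ
v_2 = (-1, -1, 0, 2)ᵀ
v_3 = (0, 0, 1, 0)ᵀ

Let N = A − (0)·I. We want v_3 with N^3 v_3 = 0 but N^2 v_3 ≠ 0; then v_{j-1} := N · v_j for j = 3, …, 2.

Pick v_3 = (0, 0, 1, 0)ᵀ.
Then v_2 = N · v_3 = (-1, -1, 0, 2)ᵀ.
Then v_1 = N · v_2 = (1, 4, 0, -3)ᵀ.

Sanity check: (A − (0)·I) v_1 = (0, 0, 0, 0)ᵀ = 0. ✓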